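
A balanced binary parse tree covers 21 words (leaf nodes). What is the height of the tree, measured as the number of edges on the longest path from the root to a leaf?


In a balanced binary tree with n leaves the deepest leaf is ceil(log2(n)) edges below the root.
log2(21) = 4.3923
ceil(4.3923) = 5
height (edges) = 5

5


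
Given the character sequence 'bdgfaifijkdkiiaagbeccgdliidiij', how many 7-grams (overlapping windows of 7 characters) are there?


String 'bdgfaifijkdkiiaagbeccgdliidiij' has length L = 30.
Number of overlapping n-grams = L - n + 1
Substituting: 30 - 7 + 1 = 24

24


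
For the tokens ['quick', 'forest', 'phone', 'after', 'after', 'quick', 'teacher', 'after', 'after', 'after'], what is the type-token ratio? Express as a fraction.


Tokens: 10
Unique types: ('after', 'forest', 'phone', 'quick', 'teacher') = 5
TTR = 5/10
Simplify: divide both by 5 -> 1/2
TTR = 1/2

1/2


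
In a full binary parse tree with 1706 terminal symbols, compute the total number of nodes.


Leaf nodes (terminals): 1706
Internal nodes = n - 1 = 1706 - 1 = 1705
Total = leaves + internal = 1706 + 1705 = 3411

3411


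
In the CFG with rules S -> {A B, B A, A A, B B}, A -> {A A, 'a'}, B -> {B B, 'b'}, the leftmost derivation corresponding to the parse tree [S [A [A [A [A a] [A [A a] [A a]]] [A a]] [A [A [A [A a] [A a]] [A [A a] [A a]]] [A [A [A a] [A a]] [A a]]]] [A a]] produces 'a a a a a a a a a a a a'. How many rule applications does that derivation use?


Every bracketed nonterminal node [X ...] in the tree is produced by exactly one rule application.
Reading the tree off as a leftmost derivation:
  Step 1: S  =>  A A   (applied S -> A A)
  Step 2: A A  =>  A A A   (applied A -> A A)
  Step 3: A A A  =>  A A A A   (applied A -> A A)
  Step 4: A A A A  =>  A A A A A   (applied A -> A A)
  Step 5: A A A A A  =>  a A A A A   (applied A -> a)
  Step 6: a A A A A  =>  a A A A A A   (applied A -> A A)
  Step 7: a A A A A A  =>  a a A A A A   (applied A -> a)
  Step 8: a a A A A A  =>  a a a A A A   (applied A -> a)
  Step 9: a a a A A A  =>  a a a a A A   (applied A -> a)
  Step 10: a a a a A A  =>  a a a a A A A   (applied A -> A A)
  Step 11: a a a a A A A  =>  a a a a A A A A   (applied A -> A A)
  Step 12: a a a a A A A A  =>  a a a a A A A A A   (applied A -> A A)
  Step 13: a a a a A A A A A  =>  a a a a a A A A A   (applied A -> a)
  Step 14: a a a a a A A A A  =>  a a a a a a A A A   (applied A -> a)
  Step 15: a a a a a a A A A  =>  a a a a a a A A A A   (applied A -> A A)
  Step 16: a a a a a a A A A A  =>  a a a a a a a A A A   (applied A -> a)
  Step 17: a a a a a a a A A A  =>  a a a a a a a a A A   (applied A -> a)
  Step 18: a a a a a a a a A A  =>  a a a a a a a a A A A   (applied A -> A A)
  Step 19: a a a a a a a a A A A  =>  a a a a a a a a A A A A   (applied A -> A A)
  Step 20: a a a a a a a a A A A A  =>  a a a a a a a a a A A A   (applied A -> a)
  Step 21: a a a a a a a a a A A A  =>  a a a a a a a a a a A A   (applied A -> a)
  Step 22: a a a a a a a a a a A A  =>  a a a a a a a a a a a A   (applied A -> a)
  Step 23: a a a a a a a a a a a A  =>  a a a a a a a a a a a a   (applied A -> a)
Final yield: a a a a a a a a a a a a
Total rewrite steps: 23

23


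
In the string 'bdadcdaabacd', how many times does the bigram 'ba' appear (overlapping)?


Scanning 'bdadcdaabacd' for bigram 'ba':
  Position 0: 'bd' -> no
  Position 1: 'da' -> no
  Position 2: 'ad' -> no
  Position 3: 'dc' -> no
  Position 4: 'cd' -> no
  Position 5: 'da' -> no
  Position 6: 'aa' -> no
  Position 7: 'ab' -> no
  Position 8: 'ba' -> MATCH
  Position 9: 'ac' -> no
  Position 10: 'cd' -> no
Total matches: 1

1


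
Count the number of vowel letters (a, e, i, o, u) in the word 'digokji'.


Scanning each character of 'digokji':
  Position 1: 'd' -> consonant (running count: 0)
  Position 2: 'i' -> vowel (running count: 1)
  Position 3: 'g' -> consonant (running count: 1)
  Position 4: 'o' -> vowel (running count: 2)
  Position 5: 'k' -> consonant (running count: 2)
  Position 6: 'j' -> consonant (running count: 2)
  Position 7: 'i' -> vowel (running count: 3)
Total vowels: 3

3


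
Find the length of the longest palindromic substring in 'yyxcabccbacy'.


Scanning 'yyxcabccbacy' for palindromic substrings.
Substring at positions 3-10: 'cabccbac'.
Check: reverse('cabccbac') = 'cabccbac' -> palindrome confirmed.
Neighbouring characters ('x' / 'y') break symmetry, so it cannot extend further.
No longer palindromic substring exists; longest length = 8

8


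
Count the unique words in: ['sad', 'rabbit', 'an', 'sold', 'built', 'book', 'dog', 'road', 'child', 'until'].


Listing all tokens and tracking unique types:
  Token 1: 'sad' -> NEW (unique so far: 1)
  Token 2: 'rabbit' -> NEW (unique so far: 2)
  Token 3: 'an' -> NEW (unique so far: 3)
  Token 4: 'sold' -> NEW (unique so far: 4)
  Token 5: 'built' -> NEW (unique so far: 5)
  Token 6: 'book' -> NEW (unique so far: 6)
  Token 7: 'dog' -> NEW (unique so far: 7)
  Token 8: 'road' -> NEW (unique so far: 8)
  Token 9: 'child' -> NEW (unique so far: 9)
  Token 10: 'until' -> NEW (unique so far: 10)
Unique types: ('an', 'book', 'built', 'child', 'dog', 'rabbit', 'road', 'sad', 'sold', 'until')
Vocabulary size: 10

10


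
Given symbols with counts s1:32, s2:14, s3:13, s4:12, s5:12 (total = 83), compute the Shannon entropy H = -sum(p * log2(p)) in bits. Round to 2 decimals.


Computing entropy H = -sum(p_i * log2(p_i)):
  s1: p = 32/83 = 0.3855, -p*log2(p) = 0.5301
  s2: p = 14/83 = 0.1687, -p*log2(p) = 0.4331
  s3: p = 13/83 = 0.1566, -p*log2(p) = 0.4189
  s4: p = 12/83 = 0.1446, -p*log2(p) = 0.4034
  s5: p = 12/83 = 0.1446, -p*log2(p) = 0.4034
H = sum of terms = 2.1889
Rounded to 2 decimals: 2.19

2.19


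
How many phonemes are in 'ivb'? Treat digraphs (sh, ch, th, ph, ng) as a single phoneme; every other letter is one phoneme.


Parsing 'ivb' greedily, digraphs first:
  'i' -> vowel phoneme (phonemes so far: 1)
  'v' -> consonant phoneme (phonemes so far: 2)
  'b' -> consonant phoneme (phonemes so far: 3)
Total phonemes: 3

3


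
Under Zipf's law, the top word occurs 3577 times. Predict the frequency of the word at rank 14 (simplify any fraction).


Zipf's law: freq(rank) = f1 / rank
f1 = 3577, rank = 14
freq = 3577 / 14
GCD(3577, 14) = 7
Simplified: 511/2

511/2


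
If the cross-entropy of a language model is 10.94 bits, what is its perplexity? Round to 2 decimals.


Perplexity formula: PP = 2^H
H = 10.94
PP = 2^10.94
Decompose: 2^10.94 = 2^10 * 2^0.94
2^10 = 1024, 2^0.94 ~ 1.9185282
PP ~ 1024 * 1.9185282 = 1964.5728768
Rounded to 2 decimals: 1964.57

1964.57


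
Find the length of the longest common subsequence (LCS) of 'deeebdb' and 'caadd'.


DP table for LCS of 'deeebdb' and 'caadd':
       c  a  a  d  d
    0  0  0  0  0  0
  d 0  0  0  0  1  1
  e 0  0  0  0  1  1
  e 0  0  0  0  1  1
  e 0  0  0  0  1  1
  b 0  0  0  0  1  1
  d 0  0  0  0  1  2
  b 0  0  0  0  1  2
LCS: 'dd'
LCS length = 2

2


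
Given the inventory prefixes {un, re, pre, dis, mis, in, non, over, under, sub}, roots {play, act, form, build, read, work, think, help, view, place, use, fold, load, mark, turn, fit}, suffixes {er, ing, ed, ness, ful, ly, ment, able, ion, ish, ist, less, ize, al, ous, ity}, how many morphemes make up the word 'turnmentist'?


Segmenting 'turnmentist' against the inventory:
  'turn' -> root (morpheme 1)
  'ment' -> suffix (morpheme 2)
  'ist' -> suffix (morpheme 3)
Total morphemes: 3

3


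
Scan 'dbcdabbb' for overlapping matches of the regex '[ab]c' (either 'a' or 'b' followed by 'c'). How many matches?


Pattern: [ab]c means either 'a' or 'b' followed by 'c'.
Scanning 'dbcdabbb' position-by-position:
  Pos 0: window 'db' -> no
  Pos 1: window 'bc' -> MATCH
  Pos 2: window 'cd' -> no
  Pos 3: window 'da' -> no
  Pos 4: window 'ab' -> no
  Pos 5: window 'bb' -> no
  Pos 6: window 'bb' -> no
  Pos 7: window 'b' -> no
Total matches: 1

1


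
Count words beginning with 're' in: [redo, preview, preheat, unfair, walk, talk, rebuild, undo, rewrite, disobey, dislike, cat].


Checking each word for prefix 're':
  'redo' -> YES, starts with 're' (count: 1)
  'preview' -> no (count: 1)
  'preheat' -> no (count: 1)
  'unfair' -> no (count: 1)
  'walk' -> no (count: 1)
  'talk' -> no (count: 1)
  'rebuild' -> YES, starts with 're' (count: 2)
  'undo' -> no (count: 2)
  'rewrite' -> YES, starts with 're' (count: 3)
  'disobey' -> no (count: 3)
  'dislike' -> no (count: 3)
  'cat' -> no (count: 3)
Total with prefix 're': 3

3


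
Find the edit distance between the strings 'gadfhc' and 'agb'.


Building DP table for s1='gadfhc' (len 6) and s2='agb' (len 3):
       a  g  b
    0  1  2  3
  g 1  1  1  2
  a 2  1  2  2
  d 3  2  2  3
  f 4  3  3  3
  h 5  4  4  4
  c 6  5  5  5
Edit distance = dp[6][3] = 5

5


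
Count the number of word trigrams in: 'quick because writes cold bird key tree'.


Word trigrams from [7] words:
  Trigram 1: (quick because writes)
  Trigram 2: (because writes cold)
  Trigram 3: (writes cold bird)
  Trigram 4: (cold bird key)
  Trigram 5: (bird key tree)
Total word trigrams: 7 - 2 = 5

5


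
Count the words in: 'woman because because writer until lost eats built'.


Counting words by splitting on spaces:
  Word 1: 'woman'
  Word 2: 'because'
  Word 3: 'because'
  Word 4: 'writer'
  Word 5: 'until'
  Word 6: 'lost'
  Word 7: 'eats'
  Word 8: 'built'
Total words: 8

8


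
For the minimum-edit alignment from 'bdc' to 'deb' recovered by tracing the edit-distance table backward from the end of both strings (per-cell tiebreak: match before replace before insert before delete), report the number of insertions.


Edit distance = 3. Backtracking from cell (3, 3) with preference match > replace > insert > delete,
then listing the resulting alignment 'bdc' -> 'deb' left to right:
  Step 1: replace b->d
  Step 2: replace d->e
  Step 3: replace c->b
Total insertions: 0

0


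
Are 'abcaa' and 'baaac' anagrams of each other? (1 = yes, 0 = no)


Sort characters of 'abcaa': 'aaabc'
Sort characters of 'baaac': 'aaabc'
Sorted forms match -> they ARE anagrams
Result: 1

1


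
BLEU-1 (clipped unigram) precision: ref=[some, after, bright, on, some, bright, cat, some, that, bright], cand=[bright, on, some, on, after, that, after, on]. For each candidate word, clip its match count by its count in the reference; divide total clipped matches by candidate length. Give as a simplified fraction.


Reference word counts: {'after': 1, 'bright': 3, 'cat': 1, 'on': 1, 'some': 3, 'that': 1}
Checking each candidate word (with clipping):
  'bright' -> in reference (ref count 3, used 1/3) -> match (matches: 1)
  'on' -> in reference (ref count 1, used 1/1) -> match (matches: 2)
  'some' -> in reference (ref count 3, used 1/3) -> match (matches: 3)
  'on' -> ref count 1 already used up (1/1) -> clipped, no match (matches: 3)
  'after' -> in reference (ref count 1, used 1/1) -> match (matches: 4)
  'that' -> in reference (ref count 1, used 1/1) -> match (matches: 5)
  'after' -> ref count 1 already used up (1/1) -> clipped, no match (matches: 5)
  'on' -> ref count 1 already used up (1/1) -> clipped, no match (matches: 5)
Clipped matches: 5, Candidate length: 8
Precision = 5/8

5/8


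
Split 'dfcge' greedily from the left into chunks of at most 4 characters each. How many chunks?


'dfcge' has 5 characters.
Chunking with max size 4:
  Chunk 1: 'dfcg' (positions 0-3)
  Chunk 2: 'e' (positions 4-4)
Total chunks: ceil(5 / 4) = 2

2


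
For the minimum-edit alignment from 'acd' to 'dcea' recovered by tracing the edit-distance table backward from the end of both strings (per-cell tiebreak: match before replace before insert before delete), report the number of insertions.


Edit distance = 3. Backtracking from cell (3, 4) with preference match > replace > insert > delete,
then listing the resulting alignment 'acd' -> 'dcea' left to right:
  Step 1: replace a->d
  Step 2: keep 'c'
  Step 3: insert 'e' [insertion #1]
  Step 4: replace d->a
Total insertions: 1

1


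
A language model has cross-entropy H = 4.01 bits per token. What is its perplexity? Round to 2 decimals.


Perplexity formula: PP = 2^H
H = 4.01
PP = 2^4.01
Decompose: 2^4.01 = 2^4 * 2^0.01
2^4 = 16, 2^0.01 ~ 1.0069556
PP ~ 16 * 1.0069556 = 16.1112896
Rounded to 2 decimals: 16.11

16.11


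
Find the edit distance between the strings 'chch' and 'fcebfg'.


Building DP table for s1='chch' (len 4) and s2='fcebfg' (len 6):
       f  c  e  b  f  g
    0  1  2  3  4  5  6
  c 1  1  1  2  3  4  5
  h 2  2  2  2  3  4  5
  c 3  3  2  3  3  4  5
  h 4  4  3  3  4  4  5
Edit distance = dp[4][6] = 5

5


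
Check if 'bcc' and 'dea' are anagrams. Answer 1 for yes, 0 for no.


Sort characters of 'bcc': 'bcc'
Sort characters of 'dea': 'ade'
Sorted forms differ -> they are NOT anagrams
Result: 0

0


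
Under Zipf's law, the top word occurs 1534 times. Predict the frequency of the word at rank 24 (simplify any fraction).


Zipf's law: freq(rank) = f1 / rank
f1 = 1534, rank = 24
freq = 1534 / 24
GCD(1534, 24) = 2
Simplified: 767/12

767/12


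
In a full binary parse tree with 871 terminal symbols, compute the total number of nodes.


Leaf nodes (terminals): 871
Internal nodes = n - 1 = 871 - 1 = 870
Total = leaves + internal = 871 + 870 = 1741

1741


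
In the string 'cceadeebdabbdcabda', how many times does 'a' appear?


Scanning 'cceadeebdabbdcabda' for 'a':
  Position 3: 'a' -> MATCH (count: 1)
  Position 9: 'a' -> MATCH (count: 2)
  Position 14: 'a' -> MATCH (count: 3)
  Position 17: 'a' -> MATCH (count: 4)
Total occurrences of 'a': 4

4


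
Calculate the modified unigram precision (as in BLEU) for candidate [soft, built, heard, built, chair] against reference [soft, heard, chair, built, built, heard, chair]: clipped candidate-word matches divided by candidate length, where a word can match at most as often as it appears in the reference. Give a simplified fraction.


Reference word counts: {'built': 2, 'chair': 2, 'heard': 2, 'soft': 1}
Checking each candidate word (with clipping):
  'soft' -> in reference (ref count 1, used 1/1) -> match (matches: 1)
  'built' -> in reference (ref count 2, used 1/2) -> match (matches: 2)
  'heard' -> in reference (ref count 2, used 1/2) -> match (matches: 3)
  'built' -> in reference (ref count 2, used 2/2) -> match (matches: 4)
  'chair' -> in reference (ref count 2, used 1/2) -> match (matches: 5)
Clipped matches: 5, Candidate length: 5
Precision = 5/5 = 1

1


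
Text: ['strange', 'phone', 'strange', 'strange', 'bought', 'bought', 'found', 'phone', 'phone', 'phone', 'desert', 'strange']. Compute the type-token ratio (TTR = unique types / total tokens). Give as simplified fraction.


Tokens: 12
Unique types: ('bought', 'desert', 'found', 'phone', 'strange') = 5
TTR = 5/12
Already in lowest terms.

5/12


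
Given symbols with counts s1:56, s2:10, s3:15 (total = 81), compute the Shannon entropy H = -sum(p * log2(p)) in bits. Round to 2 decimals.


Computing entropy H = -sum(p_i * log2(p_i)):
  s1: p = 56/81 = 0.6914, -p*log2(p) = 0.3681
  s2: p = 10/81 = 0.1235, -p*log2(p) = 0.3726
  s3: p = 15/81 = 0.1852, -p*log2(p) = 0.4505
H = sum of terms = 1.1912
Rounded to 2 decimals: 1.19

1.19


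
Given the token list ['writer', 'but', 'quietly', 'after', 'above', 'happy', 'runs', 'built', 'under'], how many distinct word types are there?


Listing all tokens and tracking unique types:
  Token 1: 'writer' -> NEW (unique so far: 1)
  Token 2: 'but' -> NEW (unique so far: 2)
  Token 3: 'quietly' -> NEW (unique so far: 3)
  Token 4: 'after' -> NEW (unique so far: 4)
  Token 5: 'above' -> NEW (unique so far: 5)
  Token 6: 'happy' -> NEW (unique so far: 6)
  Token 7: 'runs' -> NEW (unique so far: 7)
  Token 8: 'built' -> NEW (unique so far: 8)
  Token 9: 'under' -> NEW (unique so far: 9)
Unique types: ('above', 'after', 'built', 'but', 'happy', 'quietly', 'runs', 'under', 'writer')
Vocabulary size: 9

9


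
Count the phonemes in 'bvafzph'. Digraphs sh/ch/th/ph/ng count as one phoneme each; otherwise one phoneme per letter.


Parsing 'bvafzph' greedily, digraphs first:
  'b' -> consonant phoneme (phonemes so far: 1)
  'v' -> consonant phoneme (phonemes so far: 2)
  'a' -> vowel phoneme (phonemes so far: 3)
  'f' -> consonant phoneme (phonemes so far: 4)
  'z' -> consonant phoneme (phonemes so far: 5)
  'ph' -> digraph (1 consonant phoneme) (phonemes so far: 6)
Total phonemes: 6

6


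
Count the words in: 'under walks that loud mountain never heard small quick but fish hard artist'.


Counting words by splitting on spaces:
  Word 1: 'under'
  Word 2: 'walks'
  Word 3: 'that'
  Word 4: 'loud'
  Word 5: 'mountain'
  Word 6: 'never'
  Word 7: 'heard'
  Word 8: 'small'
  Word 9: 'quick'
  Word 10: 'but'
  Word 11: 'fish'
  Word 12: 'hard'
  Word 13: 'artist'
Total words: 13

13


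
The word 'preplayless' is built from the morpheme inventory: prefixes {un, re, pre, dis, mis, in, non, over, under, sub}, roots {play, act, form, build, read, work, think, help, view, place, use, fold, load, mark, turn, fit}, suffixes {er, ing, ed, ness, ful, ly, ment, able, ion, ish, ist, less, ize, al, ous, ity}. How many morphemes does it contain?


Segmenting 'preplayless' against the inventory:
  'pre' -> prefix (morpheme 1)
  'play' -> root (morpheme 2)
  'less' -> suffix (morpheme 3)
Total morphemes: 3

3


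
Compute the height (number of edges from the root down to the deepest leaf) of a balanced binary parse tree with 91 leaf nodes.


In a balanced binary tree with n leaves the deepest leaf is ceil(log2(n)) edges below the root.
log2(91) = 6.5078
ceil(6.5078) = 7
height (edges) = 7

7


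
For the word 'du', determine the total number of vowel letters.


Scanning each character of 'du':
  Position 1: 'd' -> consonant (running count: 0)
  Position 2: 'u' -> vowel (running count: 1)
Total vowels: 1

1


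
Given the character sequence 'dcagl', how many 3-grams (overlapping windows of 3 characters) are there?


String 'dcagl' has length L = 5.
Number of overlapping n-grams = L - n + 1
Substituting: 5 - 3 + 1 = 3

3


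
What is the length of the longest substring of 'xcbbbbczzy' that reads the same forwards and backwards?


Scanning 'xcbbbbczzy' for palindromic substrings.
Substring at positions 1-6: 'cbbbbc'.
Check: reverse('cbbbbc') = 'cbbbbc' -> palindrome confirmed.
Neighbouring characters ('x' / 'z') break symmetry, so it cannot extend further.
No longer palindromic substring exists; longest length = 6

6


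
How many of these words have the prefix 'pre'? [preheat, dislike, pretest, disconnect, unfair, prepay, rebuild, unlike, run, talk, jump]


Checking each word for prefix 'pre':
  'preheat' -> YES, starts with 'pre' (count: 1)
  'dislike' -> no (count: 1)
  'pretest' -> YES, starts with 'pre' (count: 2)
  'disconnect' -> no (count: 2)
  'unfair' -> no (count: 2)
  'prepay' -> YES, starts with 'pre' (count: 3)
  'rebuild' -> no (count: 3)
  'unlike' -> no (count: 3)
  'run' -> no (count: 3)
  'talk' -> no (count: 3)
  'jump' -> no (count: 3)
Total with prefix 'pre': 3

3


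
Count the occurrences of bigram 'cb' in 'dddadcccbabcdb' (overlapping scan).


Scanning 'dddadcccbabcdb' for bigram 'cb':
  Position 0: 'dd' -> no
  Position 1: 'dd' -> no
  Position 2: 'da' -> no
  Position 3: 'ad' -> no
  Position 4: 'dc' -> no
  Position 5: 'cc' -> no
  Position 6: 'cc' -> no
  Position 7: 'cb' -> MATCH
  Position 8: 'ba' -> no
  Position 9: 'ab' -> no
  Position 10: 'bc' -> no
  Position 11: 'cd' -> no
  Position 12: 'db' -> no
Total matches: 1

1


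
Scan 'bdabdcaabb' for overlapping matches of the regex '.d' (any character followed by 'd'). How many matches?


Pattern: .d means any character followed by 'd'.
Scanning 'bdabdcaabb' position-by-position:
  Pos 0: window 'bd' -> MATCH
  Pos 1: window 'da' -> no
  Pos 2: window 'ab' -> no
  Pos 3: window 'bd' -> MATCH
  Pos 4: window 'dc' -> no
  Pos 5: window 'ca' -> no
  Pos 6: window 'aa' -> no
  Pos 7: window 'ab' -> no
  Pos 8: window 'bb' -> no
  Pos 9: window 'b' -> no
Total matches: 2

2


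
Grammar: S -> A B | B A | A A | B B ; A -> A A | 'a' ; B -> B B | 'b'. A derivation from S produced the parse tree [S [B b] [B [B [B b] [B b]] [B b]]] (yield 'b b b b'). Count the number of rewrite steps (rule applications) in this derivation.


Every bracketed nonterminal node [X ...] in the tree is produced by exactly one rule application.
Reading the tree off as a leftmost derivation:
  Step 1: S  =>  B B   (applied S -> B B)
  Step 2: B B  =>  b B   (applied B -> b)
  Step 3: b B  =>  b B B   (applied B -> B B)
  Step 4: b B B  =>  b B B B   (applied B -> B B)
  Step 5: b B B B  =>  b b B B   (applied B -> b)
  Step 6: b b B B  =>  b b b B   (applied B -> b)
  Step 7: b b b B  =>  b b b b   (applied B -> b)
Final yield: b b b b
Total rewrite steps: 7

7


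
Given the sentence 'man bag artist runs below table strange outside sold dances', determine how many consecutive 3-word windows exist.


Word trigrams from [10] words:
  Trigram 1: (man bag artist)
  Trigram 2: (bag artist runs)
  Trigram 3: (artist runs below)
  Trigram 4: (runs below table)
  Trigram 5: (below table strange)
  Trigram 6: (table strange outside)
  Trigram 7: (strange outside sold)
  Trigram 8: (outside sold dances)
Total word trigrams: 10 - 2 = 8

8


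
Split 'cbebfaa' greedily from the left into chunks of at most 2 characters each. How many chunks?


'cbebfaa' has 7 characters.
Chunking with max size 2:
  Chunk 1: 'cb' (positions 0-1)
  Chunk 2: 'eb' (positions 2-3)
  Chunk 3: 'fa' (positions 4-5)
  Chunk 4: 'a' (positions 6-6)
Total chunks: ceil(7 / 2) = 4

4


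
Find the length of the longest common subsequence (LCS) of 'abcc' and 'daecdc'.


DP table for LCS of 'abcc' and 'daecdc':
       d  a  e  c  d  c
    0  0  0  0  0  0  0
  a 0  0  1  1  1  1  1
  b 0  0  1  1  1  1  1
  c 0  0  1  1  2  2  2
  c 0  0  1  1  2  2  3
LCS: 'acc'
LCS length = 3

3


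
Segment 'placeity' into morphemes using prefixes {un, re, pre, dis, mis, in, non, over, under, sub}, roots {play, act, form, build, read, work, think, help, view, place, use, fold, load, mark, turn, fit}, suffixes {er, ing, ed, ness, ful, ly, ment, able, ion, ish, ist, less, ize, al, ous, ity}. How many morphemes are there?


Segmenting 'placeity' against the inventory:
  'place' -> root (morpheme 1)
  'ity' -> suffix (morpheme 2)
Total morphemes: 2

2


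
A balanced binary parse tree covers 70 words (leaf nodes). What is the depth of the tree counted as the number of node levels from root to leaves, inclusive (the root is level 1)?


In a balanced binary tree with n leaves the deepest leaf is ceil(log2(n)) edges below the root,
so counting node levels inclusive of root and leaves gives ceil(log2(n)) + 1 levels.
log2(70) = 6.1293
ceil(6.1293) = 7
levels = 7 + 1 = 8

8


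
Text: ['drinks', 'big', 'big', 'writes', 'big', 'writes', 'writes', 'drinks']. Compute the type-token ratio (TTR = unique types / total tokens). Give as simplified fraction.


Tokens: 8
Unique types: ('big', 'drinks', 'writes') = 3
TTR = 3/8
Already in lowest terms.

3/8


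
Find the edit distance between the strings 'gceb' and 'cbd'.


Building DP table for s1='gceb' (len 4) and s2='cbd' (len 3):
       c  b  d
    0  1  2  3
  g 1  1  2  3
  c 2  1  2  3
  e 3  2  2  3
  b 4  3  2  3
Edit distance = dp[4][3] = 3

3


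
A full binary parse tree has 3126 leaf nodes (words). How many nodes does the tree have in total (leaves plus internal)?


Leaf nodes (terminals): 3126
Internal nodes = n - 1 = 3126 - 1 = 3125
Total = leaves + internal = 3126 + 3125 = 6251

6251


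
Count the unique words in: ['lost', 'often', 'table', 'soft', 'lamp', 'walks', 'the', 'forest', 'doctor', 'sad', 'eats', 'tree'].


Listing all tokens and tracking unique types:
  Token 1: 'lost' -> NEW (unique so far: 1)
  Token 2: 'often' -> NEW (unique so far: 2)
  Token 3: 'table' -> NEW (unique so far: 3)
  Token 4: 'soft' -> NEW (unique so far: 4)
  Token 5: 'lamp' -> NEW (unique so far: 5)
  Token 6: 'walks' -> NEW (unique so far: 6)
  Token 7: 'the' -> NEW (unique so far: 7)
  Token 8: 'forest' -> NEW (unique so far: 8)
  Token 9: 'doctor' -> NEW (unique so far: 9)
  Token 10: 'sad' -> NEW (unique so far: 10)
  Token 11: 'eats' -> NEW (unique so far: 11)
  Token 12: 'tree' -> NEW (unique so far: 12)
Unique types: ('doctor', 'eats', 'forest', 'lamp', 'lost', 'often', 'sad', 'soft', 'table', 'the', 'tree', 'walks')
Vocabulary size: 12

12


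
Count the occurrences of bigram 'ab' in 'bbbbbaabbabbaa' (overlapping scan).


Scanning 'bbbbbaabbabbaa' for bigram 'ab':
  Position 0: 'bb' -> no
  Position 1: 'bb' -> no
  Position 2: 'bb' -> no
  Position 3: 'bb' -> no
  Position 4: 'ba' -> no
  Position 5: 'aa' -> no
  Position 6: 'ab' -> MATCH
  Position 7: 'bb' -> no
  Position 8: 'ba' -> no
  Position 9: 'ab' -> MATCH
  Position 10: 'bb' -> no
  Position 11: 'ba' -> no
  Position 12: 'aa' -> no
Total matches: 2

2


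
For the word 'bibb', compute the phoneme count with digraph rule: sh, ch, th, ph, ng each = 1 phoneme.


Parsing 'bibb' greedily, digraphs first:
  'b' -> consonant phoneme (phonemes so far: 1)
  'i' -> vowel phoneme (phonemes so far: 2)
  'b' -> consonant phoneme (phonemes so far: 3)
  'b' -> consonant phoneme (phonemes so far: 4)
Total phonemes: 4

4


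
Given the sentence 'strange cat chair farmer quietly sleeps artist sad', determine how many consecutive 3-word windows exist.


Word trigrams from [8] words:
  Trigram 1: (strange cat chair)
  Trigram 2: (cat chair farmer)
  Trigram 3: (chair farmer quietly)
  Trigram 4: (farmer quietly sleeps)
  Trigram 5: (quietly sleeps artist)
  Trigram 6: (sleeps artist sad)
Total word trigrams: 8 - 2 = 6

6


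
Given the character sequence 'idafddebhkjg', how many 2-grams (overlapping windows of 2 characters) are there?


String 'idafddebhkjg' has length L = 12.
Number of overlapping n-grams = L - n + 1
Substituting: 12 - 2 + 1 = 11

11


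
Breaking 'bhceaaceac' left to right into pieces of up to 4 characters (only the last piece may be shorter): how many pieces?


'bhceaaceac' has 10 characters.
Chunking with max size 4:
  Chunk 1: 'bhce' (positions 0-3)
  Chunk 2: 'aace' (positions 4-7)
  Chunk 3: 'ac' (positions 8-9)
Total chunks: ceil(10 / 4) = 3

3


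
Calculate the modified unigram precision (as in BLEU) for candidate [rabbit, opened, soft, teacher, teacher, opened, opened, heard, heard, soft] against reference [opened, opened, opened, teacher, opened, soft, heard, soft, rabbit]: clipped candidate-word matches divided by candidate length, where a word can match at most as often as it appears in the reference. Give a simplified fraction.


Reference word counts: {'heard': 1, 'opened': 4, 'rabbit': 1, 'soft': 2, 'teacher': 1}
Checking each candidate word (with clipping):
  'rabbit' -> in reference (ref count 1, used 1/1) -> match (matches: 1)
  'opened' -> in reference (ref count 4, used 1/4) -> match (matches: 2)
  'soft' -> in reference (ref count 2, used 1/2) -> match (matches: 3)
  'teacher' -> in reference (ref count 1, used 1/1) -> match (matches: 4)
  'teacher' -> ref count 1 already used up (1/1) -> clipped, no match (matches: 4)
  'opened' -> in reference (ref count 4, used 2/4) -> match (matches: 5)
  'opened' -> in reference (ref count 4, used 3/4) -> match (matches: 6)
  'heard' -> in reference (ref count 1, used 1/1) -> match (matches: 7)
  'heard' -> ref count 1 already used up (1/1) -> clipped, no match (matches: 7)
  'soft' -> in reference (ref count 2, used 2/2) -> match (matches: 8)
Clipped matches: 8, Candidate length: 10
Precision = 8/10 = 4/5

4/5


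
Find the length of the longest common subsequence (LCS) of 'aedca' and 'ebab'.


DP table for LCS of 'aedca' and 'ebab':
       e  b  a  b
    0  0  0  0  0
  a 0  0  0  1  1
  e 0  1  1  1  1
  d 0  1  1  1  1
  c 0  1  1  1  1
  a 0  1  1  2  2
LCS: 'ea'
LCS length = 2

2


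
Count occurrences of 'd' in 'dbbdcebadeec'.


Scanning 'dbbdcebadeec' for 'd':
  Position 0: 'd' -> MATCH (count: 1)
  Position 3: 'd' -> MATCH (count: 2)
  Position 8: 'd' -> MATCH (count: 3)
Total occurrences of 'd': 3

3


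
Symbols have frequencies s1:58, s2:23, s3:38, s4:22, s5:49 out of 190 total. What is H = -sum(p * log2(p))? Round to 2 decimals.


Computing entropy H = -sum(p_i * log2(p_i)):
  s1: p = 58/190 = 0.3053, -p*log2(p) = 0.5226
  s2: p = 23/190 = 0.1211, -p*log2(p) = 0.3688
  s3: p = 38/190 = 0.2000, -p*log2(p) = 0.4644
  s4: p = 22/190 = 0.1158, -p*log2(p) = 0.3602
  s5: p = 49/190 = 0.2579, -p*log2(p) = 0.5042
H = sum of terms = 2.2202
Rounded to 2 decimals: 2.22

2.22


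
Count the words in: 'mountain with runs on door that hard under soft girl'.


Counting words by splitting on spaces:
  Word 1: 'mountain'
  Word 2: 'with'
  Word 3: 'runs'
  Word 4: 'on'
  Word 5: 'door'
  Word 6: 'that'
  Word 7: 'hard'
  Word 8: 'under'
  Word 9: 'soft'
  Word 10: 'girl'
Total words: 10

10


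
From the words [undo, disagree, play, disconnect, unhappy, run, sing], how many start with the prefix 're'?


Checking each word for prefix 're':
  'undo' -> no (count: 0)
  'disagree' -> no (count: 0)
  'play' -> no (count: 0)
  'disconnect' -> no (count: 0)
  'unhappy' -> no (count: 0)
  'run' -> no (count: 0)
  'sing' -> no (count: 0)
Total with prefix 're': 0

0


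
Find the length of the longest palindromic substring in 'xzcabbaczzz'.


Scanning 'xzcabbaczzz' for palindromic substrings.
Substring at positions 1-8: 'zcabbacz'.
Check: reverse('zcabbacz') = 'zcabbacz' -> palindrome confirmed.
Neighbouring characters ('x' / 'z') break symmetry, so it cannot extend further.
No longer palindromic substring exists; longest length = 8

8


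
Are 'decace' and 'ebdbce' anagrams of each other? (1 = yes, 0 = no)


Sort characters of 'decace': 'accdee'
Sort characters of 'ebdbce': 'bbcdee'
Sorted forms differ -> they are NOT anagrams
Result: 0

0


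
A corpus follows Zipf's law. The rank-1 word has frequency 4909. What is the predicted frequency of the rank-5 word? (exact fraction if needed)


Zipf's law: freq(rank) = f1 / rank
f1 = 4909, rank = 5
freq = 4909 / 5
GCD(4909, 5) = 1
Simplified: 4909/5

4909/5


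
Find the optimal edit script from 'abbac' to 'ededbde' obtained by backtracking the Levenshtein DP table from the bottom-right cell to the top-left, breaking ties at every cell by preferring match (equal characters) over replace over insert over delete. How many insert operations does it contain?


Edit distance = 6. Backtracking from cell (5, 7) with preference match > replace > insert > delete,
then listing the resulting alignment 'abbac' -> 'ededbde' left to right:
  Step 1: insert 'e' [insertion #1]
  Step 2: insert 'd' [insertion #2]
  Step 3: replace a->e
  Step 4: replace b->d
  Step 5: keep 'b'
  Step 6: replace a->d
  Step 7: replace c->e
Total insertions: 2

2


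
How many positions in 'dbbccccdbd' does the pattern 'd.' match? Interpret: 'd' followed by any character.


Pattern: d. means 'd' followed by any character.
Scanning 'dbbccccdbd' position-by-position:
  Pos 0: window 'db' -> MATCH
  Pos 1: window 'bb' -> no
  Pos 2: window 'bc' -> no
  Pos 3: window 'cc' -> no
  Pos 4: window 'cc' -> no
  Pos 5: window 'cc' -> no
  Pos 6: window 'cd' -> no
  Pos 7: window 'db' -> MATCH
  Pos 8: window 'bd' -> no
  Pos 9: window 'd' -> no
Total matches: 2

2


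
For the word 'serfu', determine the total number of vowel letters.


Scanning each character of 'serfu':
  Position 1: 's' -> consonant (running count: 0)
  Position 2: 'e' -> vowel (running count: 1)
  Position 3: 'r' -> consonant (running count: 1)
  Position 4: 'f' -> consonant (running count: 1)
  Position 5: 'u' -> vowel (running count: 2)
Total vowels: 2

2


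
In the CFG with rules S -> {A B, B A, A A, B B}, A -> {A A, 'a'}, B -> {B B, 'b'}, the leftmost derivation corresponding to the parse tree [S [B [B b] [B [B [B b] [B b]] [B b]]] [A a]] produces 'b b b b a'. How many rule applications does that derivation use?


Every bracketed nonterminal node [X ...] in the tree is produced by exactly one rule application.
Reading the tree off as a leftmost derivation:
  Step 1: S  =>  B A   (applied S -> B A)
  Step 2: B A  =>  B B A   (applied B -> B B)
  Step 3: B B A  =>  b B A   (applied B -> b)
  Step 4: b B A  =>  b B B A   (applied B -> B B)
  Step 5: b B B A  =>  b B B B A   (applied B -> B B)
  Step 6: b B B B A  =>  b b B B A   (applied B -> b)
  Step 7: b b B B A  =>  b b b B A   (applied B -> b)
  Step 8: b b b B A  =>  b b b b A   (applied B -> b)
  Step 9: b b b b A  =>  b b b b a   (applied A -> a)
Final yield: b b b b a
Total rewrite steps: 9

9


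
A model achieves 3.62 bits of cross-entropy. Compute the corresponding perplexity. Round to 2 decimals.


Perplexity formula: PP = 2^H
H = 3.62
PP = 2^3.62
Decompose: 2^3.62 = 2^3 * 2^0.62
2^3 = 8, 2^0.62 ~ 1.5368752
PP ~ 8 * 1.5368752 = 12.2950016
Rounded to 2 decimals: 12.30

12.30


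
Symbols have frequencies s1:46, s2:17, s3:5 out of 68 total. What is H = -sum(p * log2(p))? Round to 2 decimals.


Computing entropy H = -sum(p_i * log2(p_i)):
  s1: p = 46/68 = 0.6765, -p*log2(p) = 0.3815
  s2: p = 17/68 = 0.2500, -p*log2(p) = 0.5000
  s3: p = 5/68 = 0.0735, -p*log2(p) = 0.2769
H = sum of terms = 1.1584
Rounded to 2 decimals: 1.16

1.16


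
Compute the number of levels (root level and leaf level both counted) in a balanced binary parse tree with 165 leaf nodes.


In a balanced binary tree with n leaves the deepest leaf is ceil(log2(n)) edges below the root,
so counting node levels inclusive of root and leaves gives ceil(log2(n)) + 1 levels.
log2(165) = 7.3663
ceil(7.3663) = 8
levels = 8 + 1 = 9

9


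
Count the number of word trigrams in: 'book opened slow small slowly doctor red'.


Word trigrams from [7] words:
  Trigram 1: (book opened slow)
  Trigram 2: (opened slow small)
  Trigram 3: (slow small slowly)
  Trigram 4: (small slowly doctor)
  Trigram 5: (slowly doctor red)
Total word trigrams: 7 - 2 = 5

5


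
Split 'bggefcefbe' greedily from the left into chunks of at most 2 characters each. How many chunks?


'bggefcefbe' has 10 characters.
Chunking with max size 2:
  Chunk 1: 'bg' (positions 0-1)
  Chunk 2: 'ge' (positions 2-3)
  Chunk 3: 'fc' (positions 4-5)
  Chunk 4: 'ef' (positions 6-7)
  Chunk 5: 'be' (positions 8-9)
Total chunks: ceil(10 / 2) = 5

5


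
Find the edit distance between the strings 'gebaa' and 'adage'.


Building DP table for s1='gebaa' (len 5) and s2='adage' (len 5):
       a  d  a  g  e
    0  1  2  3  4  5
  g 1  1  2  3  3  4
  e 2  2  2  3  4  3
  b 3  3  3  3  4  4
  a 4  3  4  3  4  5
  a 5  4  4  4  4  5
Edit distance = dp[5][5] = 5

5


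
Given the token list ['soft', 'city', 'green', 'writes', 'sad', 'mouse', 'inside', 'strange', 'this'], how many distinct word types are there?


Listing all tokens and tracking unique types:
  Token 1: 'soft' -> NEW (unique so far: 1)
  Token 2: 'city' -> NEW (unique so far: 2)
  Token 3: 'green' -> NEW (unique so far: 3)
  Token 4: 'writes' -> NEW (unique so far: 4)
  Token 5: 'sad' -> NEW (unique so far: 5)
  Token 6: 'mouse' -> NEW (unique so far: 6)
  Token 7: 'inside' -> NEW (unique so far: 7)
  Token 8: 'strange' -> NEW (unique so far: 8)
  Token 9: 'this' -> NEW (unique so far: 9)
Unique types: ('city', 'green', 'inside', 'mouse', 'sad', 'soft', 'strange', 'this', 'writes')
Vocabulary size: 9

9


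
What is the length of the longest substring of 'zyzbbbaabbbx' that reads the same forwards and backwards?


Scanning 'zyzbbbaabbbx' for palindromic substrings.
Substring at positions 3-10: 'bbbaabbb'.
Check: reverse('bbbaabbb') = 'bbbaabbb' -> palindrome confirmed.
Neighbouring characters ('z' / 'x') break symmetry, so it cannot extend further.
No longer palindromic substring exists; longest length = 8

8


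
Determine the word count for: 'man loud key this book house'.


Counting words by splitting on spaces:
  Word 1: 'man'
  Word 2: 'loud'
  Word 3: 'key'
  Word 4: 'this'
  Word 5: 'book'
  Word 6: 'house'
Total words: 6

6


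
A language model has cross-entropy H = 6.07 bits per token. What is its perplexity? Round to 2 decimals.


Perplexity formula: PP = 2^H
H = 6.07
PP = 2^6.07
Decompose: 2^6.07 = 2^6 * 2^0.07
2^6 = 64, 2^0.07 ~ 1.0497167
PP ~ 64 * 1.0497167 = 67.1818688
Rounded to 2 decimals: 67.18

67.18


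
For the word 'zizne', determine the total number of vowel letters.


Scanning each character of 'zizne':
  Position 1: 'z' -> consonant (running count: 0)
  Position 2: 'i' -> vowel (running count: 1)
  Position 3: 'z' -> consonant (running count: 1)
  Position 4: 'n' -> consonant (running count: 1)
  Position 5: 'e' -> vowel (running count: 2)
Total vowels: 2

2


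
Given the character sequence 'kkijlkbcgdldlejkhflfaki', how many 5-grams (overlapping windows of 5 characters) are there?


String 'kkijlkbcgdldlejkhflfaki' has length L = 23.
Number of overlapping n-grams = L - n + 1
Substituting: 23 - 5 + 1 = 19

19


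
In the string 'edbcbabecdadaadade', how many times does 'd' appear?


Scanning 'edbcbabecdadaadade' for 'd':
  Position 1: 'd' -> MATCH (count: 1)
  Position 9: 'd' -> MATCH (count: 2)
  Position 11: 'd' -> MATCH (count: 3)
  Position 14: 'd' -> MATCH (count: 4)
  Position 16: 'd' -> MATCH (count: 5)
Total occurrences of 'd': 5

5


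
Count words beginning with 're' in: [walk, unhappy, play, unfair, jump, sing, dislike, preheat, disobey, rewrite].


Checking each word for prefix 're':
  'walk' -> no (count: 0)
  'unhappy' -> no (count: 0)
  'play' -> no (count: 0)
  'unfair' -> no (count: 0)
  'jump' -> no (count: 0)
  'sing' -> no (count: 0)
  'dislike' -> no (count: 0)
  'preheat' -> no (count: 0)
  'disobey' -> no (count: 0)
  'rewrite' -> YES, starts with 're' (count: 1)
Total with prefix 're': 1

1


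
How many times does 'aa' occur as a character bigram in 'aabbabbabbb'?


Scanning 'aabbabbabbb' for bigram 'aa':
  Position 0: 'aa' -> MATCH
  Position 1: 'ab' -> no
  Position 2: 'bb' -> no
  Position 3: 'ba' -> no
  Position 4: 'ab' -> no
  Position 5: 'bb' -> no
  Position 6: 'ba' -> no
  Position 7: 'ab' -> no
  Position 8: 'bb' -> no
  Position 9: 'bb' -> no
Total matches: 1

1


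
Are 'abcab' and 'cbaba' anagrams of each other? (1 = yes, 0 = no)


Sort characters of 'abcab': 'aabbc'
Sort characters of 'cbaba': 'aabbc'
Sorted forms match -> they ARE anagrams
Result: 1

1


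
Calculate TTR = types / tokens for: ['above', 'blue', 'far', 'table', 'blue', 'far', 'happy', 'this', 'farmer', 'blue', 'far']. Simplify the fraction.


Tokens: 11
Unique types: ('above', 'blue', 'far', 'farmer', 'happy', 'table', 'this') = 7
TTR = 7/11
Already in lowest terms.

7/11


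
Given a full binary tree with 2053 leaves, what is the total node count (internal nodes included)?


Leaf nodes (terminals): 2053
Internal nodes = n - 1 = 2053 - 1 = 2052
Total = leaves + internal = 2053 + 2052 = 4105

4105


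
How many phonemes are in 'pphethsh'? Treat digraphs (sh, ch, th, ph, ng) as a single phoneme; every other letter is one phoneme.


Parsing 'pphethsh' greedily, digraphs first:
  'p' -> consonant phoneme (phonemes so far: 1)
  'ph' -> digraph (1 consonant phoneme) (phonemes so far: 2)
  'e' -> vowel phoneme (phonemes so far: 3)
  'th' -> digraph (1 consonant phoneme) (phonemes so far: 4)
  'sh' -> digraph (1 consonant phoneme) (phonemes so far: 5)
Total phonemes: 5

5


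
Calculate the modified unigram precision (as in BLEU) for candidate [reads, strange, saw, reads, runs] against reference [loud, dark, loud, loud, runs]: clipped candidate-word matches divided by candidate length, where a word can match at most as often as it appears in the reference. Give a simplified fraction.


Reference word counts: {'dark': 1, 'loud': 3, 'runs': 1}
Checking each candidate word (with clipping):
  'reads' -> not in reference -> no match (matches: 0)
  'strange' -> not in reference -> no match (matches: 0)
  'saw' -> not in reference -> no match (matches: 0)
  'reads' -> not in reference -> no match (matches: 0)
  'runs' -> in reference (ref count 1, used 1/1) -> match (matches: 1)
Clipped matches: 1, Candidate length: 5
Precision = 1/5

1/5
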